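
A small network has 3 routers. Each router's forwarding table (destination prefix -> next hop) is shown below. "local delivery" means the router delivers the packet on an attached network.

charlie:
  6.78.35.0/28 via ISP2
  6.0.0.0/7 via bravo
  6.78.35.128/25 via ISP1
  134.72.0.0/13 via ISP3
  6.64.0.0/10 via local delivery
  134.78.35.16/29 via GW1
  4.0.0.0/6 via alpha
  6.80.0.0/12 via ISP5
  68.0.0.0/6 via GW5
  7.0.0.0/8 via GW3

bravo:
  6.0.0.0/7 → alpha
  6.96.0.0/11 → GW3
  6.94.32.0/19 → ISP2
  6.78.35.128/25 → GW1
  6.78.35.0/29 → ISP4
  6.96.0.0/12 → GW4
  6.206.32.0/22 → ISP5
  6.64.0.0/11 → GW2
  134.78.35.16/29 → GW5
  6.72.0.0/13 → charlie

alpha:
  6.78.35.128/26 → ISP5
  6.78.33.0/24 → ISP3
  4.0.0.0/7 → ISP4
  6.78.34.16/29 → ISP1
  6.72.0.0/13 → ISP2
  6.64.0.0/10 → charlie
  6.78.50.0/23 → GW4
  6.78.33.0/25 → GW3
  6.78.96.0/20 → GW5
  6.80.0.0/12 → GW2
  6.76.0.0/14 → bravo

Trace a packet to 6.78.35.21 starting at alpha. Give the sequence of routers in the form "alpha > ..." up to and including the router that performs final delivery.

alpha > bravo > charlie

At alpha: longest match for 6.78.35.21 is 6.76.0.0/14 -> bravo
At bravo: longest match for 6.78.35.21 is 6.72.0.0/13 -> charlie
At charlie: longest match for 6.78.35.21 is 6.64.0.0/10 -> local delivery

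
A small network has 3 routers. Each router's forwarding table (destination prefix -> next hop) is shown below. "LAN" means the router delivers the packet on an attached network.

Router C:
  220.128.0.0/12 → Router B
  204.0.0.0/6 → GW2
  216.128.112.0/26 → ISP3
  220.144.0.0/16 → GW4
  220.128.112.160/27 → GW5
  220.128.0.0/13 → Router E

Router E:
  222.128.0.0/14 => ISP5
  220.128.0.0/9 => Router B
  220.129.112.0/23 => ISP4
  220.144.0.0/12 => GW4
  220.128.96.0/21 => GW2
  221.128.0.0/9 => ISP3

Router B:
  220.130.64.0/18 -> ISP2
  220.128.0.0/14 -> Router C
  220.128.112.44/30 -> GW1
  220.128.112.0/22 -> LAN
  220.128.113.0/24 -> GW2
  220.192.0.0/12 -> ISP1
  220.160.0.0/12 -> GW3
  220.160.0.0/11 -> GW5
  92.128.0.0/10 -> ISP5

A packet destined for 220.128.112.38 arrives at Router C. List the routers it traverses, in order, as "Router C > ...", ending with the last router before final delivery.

At Router C: longest match for 220.128.112.38 is 220.128.0.0/13 -> Router E
At Router E: longest match for 220.128.112.38 is 220.128.0.0/9 -> Router B
At Router B: longest match for 220.128.112.38 is 220.128.112.0/22 -> LAN

Router C > Router E > Router B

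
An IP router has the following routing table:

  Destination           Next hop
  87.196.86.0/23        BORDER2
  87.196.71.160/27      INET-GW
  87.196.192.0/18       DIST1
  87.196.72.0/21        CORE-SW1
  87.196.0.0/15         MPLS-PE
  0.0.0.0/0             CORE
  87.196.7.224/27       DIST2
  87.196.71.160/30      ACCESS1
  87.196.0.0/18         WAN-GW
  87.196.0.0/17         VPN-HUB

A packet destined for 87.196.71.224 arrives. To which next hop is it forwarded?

VPN-HUB

Routes whose prefix contains 87.196.71.224:
  0.0.0.0/0 (default, matches everything) -> CORE
  87.196.0.0/15 (87.196.0.0 - 87.197.255.255) -> MPLS-PE
  87.196.0.0/17 (87.196.0.0 - 87.196.127.255) -> VPN-HUB
More-specific entries that do NOT match:
  87.196.71.160/30 (87.196.71.160 - 87.196.71.163) does not contain 87.196.71.224
  87.196.71.160/27 (87.196.71.160 - 87.196.71.191) does not contain 87.196.71.224
  87.196.7.224/27 (87.196.7.224 - 87.196.7.255) does not contain 87.196.71.224
  87.196.86.0/23 (87.196.86.0 - 87.196.87.255) does not contain 87.196.71.224
  87.196.72.0/21 (87.196.72.0 - 87.196.79.255) does not contain 87.196.71.224
  87.196.192.0/18 (87.196.192.0 - 87.196.255.255) does not contain 87.196.71.224
  87.196.0.0/18 (87.196.0.0 - 87.196.63.255) does not contain 87.196.71.224
Longest matching prefix is /17 -> next hop VPN-HUB.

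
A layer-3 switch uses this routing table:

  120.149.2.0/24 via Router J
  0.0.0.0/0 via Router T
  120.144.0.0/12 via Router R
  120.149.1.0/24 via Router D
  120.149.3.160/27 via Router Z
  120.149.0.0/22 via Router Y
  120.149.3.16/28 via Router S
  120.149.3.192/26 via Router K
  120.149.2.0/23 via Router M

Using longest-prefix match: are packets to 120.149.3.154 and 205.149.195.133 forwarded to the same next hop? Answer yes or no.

no

120.149.3.154: longest match 120.149.2.0/23 -> Router M
205.149.195.133: longest match 0.0.0.0/0 -> Router T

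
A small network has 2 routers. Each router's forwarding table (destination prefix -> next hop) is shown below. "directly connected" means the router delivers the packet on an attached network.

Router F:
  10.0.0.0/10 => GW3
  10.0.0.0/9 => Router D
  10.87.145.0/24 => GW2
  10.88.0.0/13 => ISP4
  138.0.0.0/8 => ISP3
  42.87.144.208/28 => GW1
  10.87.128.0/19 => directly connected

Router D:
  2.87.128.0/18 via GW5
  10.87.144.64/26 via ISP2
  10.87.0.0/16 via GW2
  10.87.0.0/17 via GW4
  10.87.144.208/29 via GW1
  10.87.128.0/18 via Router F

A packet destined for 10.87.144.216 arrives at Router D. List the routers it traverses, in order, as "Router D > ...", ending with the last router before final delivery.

Router D > Router F

At Router D: longest match for 10.87.144.216 is 10.87.128.0/18 -> Router F
At Router F: longest match for 10.87.144.216 is 10.87.128.0/19 -> directly connected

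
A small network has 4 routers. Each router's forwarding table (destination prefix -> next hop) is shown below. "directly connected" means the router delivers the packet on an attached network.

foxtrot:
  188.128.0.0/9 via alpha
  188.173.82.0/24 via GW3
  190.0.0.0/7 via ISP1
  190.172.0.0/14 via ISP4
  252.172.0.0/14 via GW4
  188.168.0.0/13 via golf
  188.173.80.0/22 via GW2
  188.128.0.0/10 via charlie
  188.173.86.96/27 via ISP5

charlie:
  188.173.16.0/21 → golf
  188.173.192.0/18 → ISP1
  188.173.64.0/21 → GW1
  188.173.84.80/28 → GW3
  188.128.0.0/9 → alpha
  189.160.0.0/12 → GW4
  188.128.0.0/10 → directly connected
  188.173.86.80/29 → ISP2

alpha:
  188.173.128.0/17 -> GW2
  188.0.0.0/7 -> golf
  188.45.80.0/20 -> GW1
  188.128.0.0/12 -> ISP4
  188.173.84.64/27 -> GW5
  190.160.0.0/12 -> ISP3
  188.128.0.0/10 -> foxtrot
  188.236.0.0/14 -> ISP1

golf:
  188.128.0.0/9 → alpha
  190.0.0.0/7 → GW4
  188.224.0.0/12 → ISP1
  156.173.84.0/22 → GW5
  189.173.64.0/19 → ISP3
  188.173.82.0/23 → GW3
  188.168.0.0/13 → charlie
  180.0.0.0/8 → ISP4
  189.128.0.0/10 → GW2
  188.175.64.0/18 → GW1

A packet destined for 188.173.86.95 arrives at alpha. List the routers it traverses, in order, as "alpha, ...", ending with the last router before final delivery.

alpha, foxtrot, golf, charlie

At alpha: longest match for 188.173.86.95 is 188.128.0.0/10 -> foxtrot
At foxtrot: longest match for 188.173.86.95 is 188.168.0.0/13 -> golf
At golf: longest match for 188.173.86.95 is 188.168.0.0/13 -> charlie
At charlie: longest match for 188.173.86.95 is 188.128.0.0/10 -> directly connected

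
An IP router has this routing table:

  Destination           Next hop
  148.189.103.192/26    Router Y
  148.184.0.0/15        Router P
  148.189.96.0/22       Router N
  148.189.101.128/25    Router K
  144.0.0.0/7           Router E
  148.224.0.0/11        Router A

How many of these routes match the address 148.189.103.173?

0

No listed prefix contains 148.189.103.173.
Total matching entries: 0.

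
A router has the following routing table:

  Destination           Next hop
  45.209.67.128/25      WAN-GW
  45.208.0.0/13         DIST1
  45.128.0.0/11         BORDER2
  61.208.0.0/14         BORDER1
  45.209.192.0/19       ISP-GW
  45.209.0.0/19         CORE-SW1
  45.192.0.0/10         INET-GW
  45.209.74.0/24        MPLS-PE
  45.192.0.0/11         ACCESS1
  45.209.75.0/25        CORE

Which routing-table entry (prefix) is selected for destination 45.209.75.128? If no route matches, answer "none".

45.208.0.0/13

Entries matching 45.209.75.128:
  45.192.0.0/10 (45.192.0.0 - 45.255.255.255)
  45.192.0.0/11 (45.192.0.0 - 45.223.255.255)
  45.208.0.0/13 (45.208.0.0 - 45.215.255.255)
Most specific is 45.208.0.0/13.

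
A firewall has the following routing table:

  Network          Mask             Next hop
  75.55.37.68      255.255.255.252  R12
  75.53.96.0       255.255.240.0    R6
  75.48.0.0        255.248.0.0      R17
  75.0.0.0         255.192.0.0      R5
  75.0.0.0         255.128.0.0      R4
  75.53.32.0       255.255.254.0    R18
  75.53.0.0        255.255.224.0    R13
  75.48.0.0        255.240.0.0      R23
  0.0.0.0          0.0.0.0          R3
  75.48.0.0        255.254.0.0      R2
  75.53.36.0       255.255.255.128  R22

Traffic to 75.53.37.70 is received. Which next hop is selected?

Routes whose prefix contains 75.53.37.70:
  0.0.0.0/0 (default, matches everything) -> R3
  75.0.0.0/9 (75.0.0.0 - 75.127.255.255) -> R4
  75.0.0.0/10 (75.0.0.0 - 75.63.255.255) -> R5
  75.48.0.0/12 (75.48.0.0 - 75.63.255.255) -> R23
  75.48.0.0/13 (75.48.0.0 - 75.55.255.255) -> R17
More-specific entries that do NOT match:
  75.55.37.68/30 (75.55.37.68 - 75.55.37.71) does not contain 75.53.37.70
  75.53.36.0/25 (75.53.36.0 - 75.53.36.127) does not contain 75.53.37.70
  75.53.32.0/23 (75.53.32.0 - 75.53.33.255) does not contain 75.53.37.70
  75.53.96.0/20 (75.53.96.0 - 75.53.111.255) does not contain 75.53.37.70
  75.53.0.0/19 (75.53.0.0 - 75.53.31.255) does not contain 75.53.37.70
  75.48.0.0/15 (75.48.0.0 - 75.49.255.255) does not contain 75.53.37.70
Longest matching prefix is /13 -> next hop R17.

R17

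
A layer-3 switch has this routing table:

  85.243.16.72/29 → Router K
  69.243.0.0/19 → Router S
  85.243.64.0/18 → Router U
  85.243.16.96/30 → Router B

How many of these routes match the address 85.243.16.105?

No listed prefix contains 85.243.16.105.
Total matching entries: 0.

0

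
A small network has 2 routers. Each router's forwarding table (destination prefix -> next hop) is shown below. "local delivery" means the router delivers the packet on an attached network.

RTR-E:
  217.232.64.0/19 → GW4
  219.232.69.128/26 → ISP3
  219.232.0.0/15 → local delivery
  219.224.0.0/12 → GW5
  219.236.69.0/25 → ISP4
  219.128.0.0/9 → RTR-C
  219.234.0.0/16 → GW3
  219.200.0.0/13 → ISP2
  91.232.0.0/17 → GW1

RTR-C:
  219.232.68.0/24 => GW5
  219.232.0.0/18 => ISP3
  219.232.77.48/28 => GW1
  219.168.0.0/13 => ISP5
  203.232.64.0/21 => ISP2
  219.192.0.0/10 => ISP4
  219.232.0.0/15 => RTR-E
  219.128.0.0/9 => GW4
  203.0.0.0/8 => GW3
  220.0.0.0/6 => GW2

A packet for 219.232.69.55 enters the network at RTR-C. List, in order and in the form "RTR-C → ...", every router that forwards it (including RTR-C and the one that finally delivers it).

At RTR-C: longest match for 219.232.69.55 is 219.232.0.0/15 -> RTR-E
At RTR-E: longest match for 219.232.69.55 is 219.232.0.0/15 -> local delivery

RTR-C → RTR-E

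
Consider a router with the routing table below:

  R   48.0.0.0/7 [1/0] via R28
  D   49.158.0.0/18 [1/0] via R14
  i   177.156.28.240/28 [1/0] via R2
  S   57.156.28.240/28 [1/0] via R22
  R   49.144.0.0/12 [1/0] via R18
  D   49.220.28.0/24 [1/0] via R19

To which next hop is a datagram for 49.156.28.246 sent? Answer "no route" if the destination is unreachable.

R18

Routes whose prefix contains 49.156.28.246:
  48.0.0.0/7 (48.0.0.0 - 49.255.255.255) -> R28
  49.144.0.0/12 (49.144.0.0 - 49.159.255.255) -> R18
More-specific entries that do NOT match:
  177.156.28.240/28 (177.156.28.240 - 177.156.28.255) does not contain 49.156.28.246
  57.156.28.240/28 (57.156.28.240 - 57.156.28.255) does not contain 49.156.28.246
  49.220.28.0/24 (49.220.28.0 - 49.220.28.255) does not contain 49.156.28.246
  49.158.0.0/18 (49.158.0.0 - 49.158.63.255) does not contain 49.156.28.246
Longest matching prefix is /12 -> next hop R18.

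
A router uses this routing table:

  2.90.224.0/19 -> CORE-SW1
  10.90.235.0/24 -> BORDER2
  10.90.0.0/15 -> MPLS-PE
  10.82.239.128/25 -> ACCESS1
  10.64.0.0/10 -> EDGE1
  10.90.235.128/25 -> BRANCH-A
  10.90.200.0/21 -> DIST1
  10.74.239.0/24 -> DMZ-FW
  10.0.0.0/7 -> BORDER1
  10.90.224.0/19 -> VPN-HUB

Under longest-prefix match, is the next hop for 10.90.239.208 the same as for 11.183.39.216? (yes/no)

no

10.90.239.208: longest match 10.90.224.0/19 -> VPN-HUB
11.183.39.216: longest match 10.0.0.0/7 -> BORDER1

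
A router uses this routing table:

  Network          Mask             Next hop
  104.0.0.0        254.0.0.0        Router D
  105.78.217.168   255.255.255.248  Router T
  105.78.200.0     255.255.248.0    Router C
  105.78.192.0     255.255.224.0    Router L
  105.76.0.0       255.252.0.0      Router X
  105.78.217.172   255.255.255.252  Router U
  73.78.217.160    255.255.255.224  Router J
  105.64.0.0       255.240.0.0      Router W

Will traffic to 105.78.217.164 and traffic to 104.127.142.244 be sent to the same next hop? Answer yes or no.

no

105.78.217.164: longest match 105.78.192.0/19 -> Router L
104.127.142.244: longest match 104.0.0.0/7 -> Router D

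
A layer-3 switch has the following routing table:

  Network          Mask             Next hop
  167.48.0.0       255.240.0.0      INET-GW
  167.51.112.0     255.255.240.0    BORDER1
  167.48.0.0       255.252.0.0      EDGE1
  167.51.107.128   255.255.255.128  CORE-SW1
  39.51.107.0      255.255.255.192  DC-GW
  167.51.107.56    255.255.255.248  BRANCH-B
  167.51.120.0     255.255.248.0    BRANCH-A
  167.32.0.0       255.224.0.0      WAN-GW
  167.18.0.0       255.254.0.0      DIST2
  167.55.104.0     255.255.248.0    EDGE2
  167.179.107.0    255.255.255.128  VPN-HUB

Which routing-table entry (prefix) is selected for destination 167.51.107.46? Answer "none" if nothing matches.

167.48.0.0/14

Entries matching 167.51.107.46:
  167.32.0.0/11 (167.32.0.0 - 167.63.255.255)
  167.48.0.0/12 (167.48.0.0 - 167.63.255.255)
  167.48.0.0/14 (167.48.0.0 - 167.51.255.255)
Most specific is 167.48.0.0/14.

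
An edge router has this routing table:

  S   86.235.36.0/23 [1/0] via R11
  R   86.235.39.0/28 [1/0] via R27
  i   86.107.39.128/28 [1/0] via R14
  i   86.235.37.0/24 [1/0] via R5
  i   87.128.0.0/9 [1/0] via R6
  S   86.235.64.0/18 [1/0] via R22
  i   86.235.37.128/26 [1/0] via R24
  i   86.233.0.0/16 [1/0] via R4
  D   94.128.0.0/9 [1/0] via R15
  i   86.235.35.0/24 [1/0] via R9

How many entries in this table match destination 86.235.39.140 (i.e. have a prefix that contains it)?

0

No listed prefix contains 86.235.39.140.
Total matching entries: 0.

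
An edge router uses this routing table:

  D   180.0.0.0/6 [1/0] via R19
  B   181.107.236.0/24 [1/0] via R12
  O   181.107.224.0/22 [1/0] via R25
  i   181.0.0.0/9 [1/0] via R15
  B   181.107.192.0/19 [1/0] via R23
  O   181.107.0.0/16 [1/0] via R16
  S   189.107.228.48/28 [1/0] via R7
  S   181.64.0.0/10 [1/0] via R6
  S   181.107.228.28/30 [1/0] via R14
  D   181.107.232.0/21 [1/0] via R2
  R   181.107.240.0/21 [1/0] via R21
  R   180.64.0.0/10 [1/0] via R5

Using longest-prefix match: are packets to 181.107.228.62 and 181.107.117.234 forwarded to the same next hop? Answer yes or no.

yes

181.107.228.62: longest match 181.107.0.0/16 -> R16
181.107.117.234: longest match 181.107.0.0/16 -> R16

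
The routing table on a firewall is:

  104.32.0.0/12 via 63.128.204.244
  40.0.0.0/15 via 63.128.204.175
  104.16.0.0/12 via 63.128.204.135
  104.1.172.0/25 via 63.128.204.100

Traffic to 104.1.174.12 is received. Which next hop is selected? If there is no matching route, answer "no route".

no route

No entry's prefix contains 104.1.174.12; there is no default route.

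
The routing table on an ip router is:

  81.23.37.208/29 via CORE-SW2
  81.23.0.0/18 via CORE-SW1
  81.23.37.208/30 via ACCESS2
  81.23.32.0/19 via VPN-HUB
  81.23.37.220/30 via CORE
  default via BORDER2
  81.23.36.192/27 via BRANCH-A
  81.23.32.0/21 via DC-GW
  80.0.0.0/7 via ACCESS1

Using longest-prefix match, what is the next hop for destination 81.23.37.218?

Routes whose prefix contains 81.23.37.218:
  0.0.0.0/0 (default, matches everything) -> BORDER2
  80.0.0.0/7 (80.0.0.0 - 81.255.255.255) -> ACCESS1
  81.23.0.0/18 (81.23.0.0 - 81.23.63.255) -> CORE-SW1
  81.23.32.0/19 (81.23.32.0 - 81.23.63.255) -> VPN-HUB
  81.23.32.0/21 (81.23.32.0 - 81.23.39.255) -> DC-GW
More-specific entries that do NOT match:
  81.23.37.208/30 (81.23.37.208 - 81.23.37.211) does not contain 81.23.37.218
  81.23.37.220/30 (81.23.37.220 - 81.23.37.223) does not contain 81.23.37.218
  81.23.37.208/29 (81.23.37.208 - 81.23.37.215) does not contain 81.23.37.218
  81.23.36.192/27 (81.23.36.192 - 81.23.36.223) does not contain 81.23.37.218
Longest matching prefix is /21 -> next hop DC-GW.

DC-GW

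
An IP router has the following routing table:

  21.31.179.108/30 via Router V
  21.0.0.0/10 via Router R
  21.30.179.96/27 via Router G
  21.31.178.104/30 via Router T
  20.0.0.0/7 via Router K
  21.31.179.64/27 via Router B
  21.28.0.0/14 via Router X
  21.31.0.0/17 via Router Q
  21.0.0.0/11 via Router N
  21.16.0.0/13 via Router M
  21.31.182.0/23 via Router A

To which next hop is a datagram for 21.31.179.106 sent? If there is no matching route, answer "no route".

Routes whose prefix contains 21.31.179.106:
  20.0.0.0/7 (20.0.0.0 - 21.255.255.255) -> Router K
  21.0.0.0/10 (21.0.0.0 - 21.63.255.255) -> Router R
  21.0.0.0/11 (21.0.0.0 - 21.31.255.255) -> Router N
  21.28.0.0/14 (21.28.0.0 - 21.31.255.255) -> Router X
More-specific entries that do NOT match:
  21.31.179.108/30 (21.31.179.108 - 21.31.179.111) does not contain 21.31.179.106
  21.31.178.104/30 (21.31.178.104 - 21.31.178.107) does not contain 21.31.179.106
  21.30.179.96/27 (21.30.179.96 - 21.30.179.127) does not contain 21.31.179.106
  21.31.179.64/27 (21.31.179.64 - 21.31.179.95) does not contain 21.31.179.106
  21.31.182.0/23 (21.31.182.0 - 21.31.183.255) does not contain 21.31.179.106
  21.31.0.0/17 (21.31.0.0 - 21.31.127.255) does not contain 21.31.179.106
Longest matching prefix is /14 -> next hop Router X.

Router X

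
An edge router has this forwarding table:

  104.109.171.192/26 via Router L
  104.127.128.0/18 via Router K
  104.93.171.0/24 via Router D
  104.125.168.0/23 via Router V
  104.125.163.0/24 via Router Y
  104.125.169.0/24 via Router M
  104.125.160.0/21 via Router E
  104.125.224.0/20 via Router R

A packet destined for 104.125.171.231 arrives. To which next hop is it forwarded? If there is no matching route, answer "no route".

no route

No entry's prefix contains 104.125.171.231; there is no default route.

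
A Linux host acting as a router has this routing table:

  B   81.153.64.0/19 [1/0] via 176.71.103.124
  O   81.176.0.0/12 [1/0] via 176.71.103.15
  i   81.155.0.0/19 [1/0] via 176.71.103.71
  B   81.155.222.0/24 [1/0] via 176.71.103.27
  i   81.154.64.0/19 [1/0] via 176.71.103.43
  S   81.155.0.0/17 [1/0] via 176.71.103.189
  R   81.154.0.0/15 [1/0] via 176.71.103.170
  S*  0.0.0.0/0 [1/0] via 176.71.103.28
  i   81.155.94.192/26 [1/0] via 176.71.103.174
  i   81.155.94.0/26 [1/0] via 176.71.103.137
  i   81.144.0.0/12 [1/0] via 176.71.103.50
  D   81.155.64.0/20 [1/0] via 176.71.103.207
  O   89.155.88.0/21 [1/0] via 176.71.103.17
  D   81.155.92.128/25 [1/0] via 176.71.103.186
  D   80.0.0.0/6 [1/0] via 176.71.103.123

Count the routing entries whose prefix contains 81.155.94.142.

Prefixes containing 81.155.94.142:
  0.0.0.0/0 (default, matches everything)
  80.0.0.0/6 (80.0.0.0 - 83.255.255.255)
  81.144.0.0/12 (81.144.0.0 - 81.159.255.255)
  81.154.0.0/15 (81.154.0.0 - 81.155.255.255)
  81.155.0.0/17 (81.155.0.0 - 81.155.127.255)
Total matching entries: 5.

5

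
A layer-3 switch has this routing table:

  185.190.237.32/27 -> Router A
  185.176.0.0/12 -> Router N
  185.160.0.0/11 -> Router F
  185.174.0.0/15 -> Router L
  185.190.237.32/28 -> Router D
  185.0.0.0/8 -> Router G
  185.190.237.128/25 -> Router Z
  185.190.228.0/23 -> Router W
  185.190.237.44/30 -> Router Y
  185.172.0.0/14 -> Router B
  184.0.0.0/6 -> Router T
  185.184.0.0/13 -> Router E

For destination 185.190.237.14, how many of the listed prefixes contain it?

Prefixes containing 185.190.237.14:
  184.0.0.0/6 (184.0.0.0 - 187.255.255.255)
  185.0.0.0/8 (185.0.0.0 - 185.255.255.255)
  185.160.0.0/11 (185.160.0.0 - 185.191.255.255)
  185.176.0.0/12 (185.176.0.0 - 185.191.255.255)
  185.184.0.0/13 (185.184.0.0 - 185.191.255.255)
Total matching entries: 5.

5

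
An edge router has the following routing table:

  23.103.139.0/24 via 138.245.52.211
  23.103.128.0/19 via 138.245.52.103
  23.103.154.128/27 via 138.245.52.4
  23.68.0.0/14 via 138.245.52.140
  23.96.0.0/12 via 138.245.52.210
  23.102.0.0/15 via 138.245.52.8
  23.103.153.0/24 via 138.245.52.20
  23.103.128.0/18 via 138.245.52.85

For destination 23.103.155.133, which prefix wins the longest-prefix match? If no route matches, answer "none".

Entries matching 23.103.155.133:
  23.96.0.0/12 (23.96.0.0 - 23.111.255.255)
  23.102.0.0/15 (23.102.0.0 - 23.103.255.255)
  23.103.128.0/18 (23.103.128.0 - 23.103.191.255)
  23.103.128.0/19 (23.103.128.0 - 23.103.159.255)
Most specific is 23.103.128.0/19.

23.103.128.0/19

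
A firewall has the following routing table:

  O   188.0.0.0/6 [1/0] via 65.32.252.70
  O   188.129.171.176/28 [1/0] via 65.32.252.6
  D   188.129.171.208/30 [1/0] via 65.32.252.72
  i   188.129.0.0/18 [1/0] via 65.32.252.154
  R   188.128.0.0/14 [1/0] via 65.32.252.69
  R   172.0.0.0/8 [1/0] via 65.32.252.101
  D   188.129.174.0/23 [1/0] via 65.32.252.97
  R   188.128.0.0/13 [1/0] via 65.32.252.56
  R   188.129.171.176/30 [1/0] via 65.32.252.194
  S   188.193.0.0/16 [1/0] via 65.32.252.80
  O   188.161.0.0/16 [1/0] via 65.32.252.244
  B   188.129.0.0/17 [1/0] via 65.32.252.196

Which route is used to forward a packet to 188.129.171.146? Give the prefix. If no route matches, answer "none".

Entries matching 188.129.171.146:
  188.0.0.0/6 (188.0.0.0 - 191.255.255.255)
  188.128.0.0/13 (188.128.0.0 - 188.135.255.255)
  188.128.0.0/14 (188.128.0.0 - 188.131.255.255)
Most specific is 188.128.0.0/14.

188.128.0.0/14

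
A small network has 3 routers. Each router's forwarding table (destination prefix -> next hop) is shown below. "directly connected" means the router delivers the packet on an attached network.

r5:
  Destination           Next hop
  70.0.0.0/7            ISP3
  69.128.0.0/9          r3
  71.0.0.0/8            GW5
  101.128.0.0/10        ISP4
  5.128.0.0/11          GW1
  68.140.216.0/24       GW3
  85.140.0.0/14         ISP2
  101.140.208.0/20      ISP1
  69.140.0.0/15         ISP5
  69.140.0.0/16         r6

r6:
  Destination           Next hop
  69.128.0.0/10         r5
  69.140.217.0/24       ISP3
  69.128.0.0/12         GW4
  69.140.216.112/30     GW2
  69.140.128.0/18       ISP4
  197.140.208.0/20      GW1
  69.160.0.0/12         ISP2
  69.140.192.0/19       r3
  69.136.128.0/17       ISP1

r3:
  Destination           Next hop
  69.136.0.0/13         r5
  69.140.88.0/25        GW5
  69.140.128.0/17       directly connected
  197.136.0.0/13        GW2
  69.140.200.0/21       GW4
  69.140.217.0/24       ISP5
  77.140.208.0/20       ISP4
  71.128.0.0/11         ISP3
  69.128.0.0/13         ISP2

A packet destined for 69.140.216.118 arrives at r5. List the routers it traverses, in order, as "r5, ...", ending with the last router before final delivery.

r5, r6, r3

At r5: longest match for 69.140.216.118 is 69.140.0.0/16 -> r6
At r6: longest match for 69.140.216.118 is 69.140.192.0/19 -> r3
At r3: longest match for 69.140.216.118 is 69.140.128.0/17 -> directly connected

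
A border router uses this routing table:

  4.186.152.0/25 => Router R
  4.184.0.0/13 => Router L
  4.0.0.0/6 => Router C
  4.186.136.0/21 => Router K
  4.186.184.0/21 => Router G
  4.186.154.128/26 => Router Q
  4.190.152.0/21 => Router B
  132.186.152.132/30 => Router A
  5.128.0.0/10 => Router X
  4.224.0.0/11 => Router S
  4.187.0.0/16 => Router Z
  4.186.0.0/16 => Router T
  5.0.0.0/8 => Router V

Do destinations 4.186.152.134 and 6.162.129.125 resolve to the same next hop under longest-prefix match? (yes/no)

no

4.186.152.134: longest match 4.186.0.0/16 -> Router T
6.162.129.125: longest match 4.0.0.0/6 -> Router C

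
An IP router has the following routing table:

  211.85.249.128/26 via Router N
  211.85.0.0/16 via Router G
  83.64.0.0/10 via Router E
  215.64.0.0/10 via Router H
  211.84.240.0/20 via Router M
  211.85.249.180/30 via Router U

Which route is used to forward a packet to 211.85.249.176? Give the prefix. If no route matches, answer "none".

Entries matching 211.85.249.176:
  211.85.0.0/16 (211.85.0.0 - 211.85.255.255)
  211.85.249.128/26 (211.85.249.128 - 211.85.249.191)
Most specific is 211.85.249.128/26.

211.85.249.128/26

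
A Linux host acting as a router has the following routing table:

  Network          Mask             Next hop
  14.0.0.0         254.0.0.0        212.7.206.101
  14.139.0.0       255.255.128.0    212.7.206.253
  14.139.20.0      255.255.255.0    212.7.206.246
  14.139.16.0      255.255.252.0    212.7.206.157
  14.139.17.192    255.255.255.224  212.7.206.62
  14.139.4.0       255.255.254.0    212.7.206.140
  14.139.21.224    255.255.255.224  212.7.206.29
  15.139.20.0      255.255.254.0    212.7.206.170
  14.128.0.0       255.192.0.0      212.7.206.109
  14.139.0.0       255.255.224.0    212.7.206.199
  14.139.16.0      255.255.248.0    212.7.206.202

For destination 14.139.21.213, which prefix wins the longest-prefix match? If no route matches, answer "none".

Entries matching 14.139.21.213:
  14.0.0.0/7 (14.0.0.0 - 15.255.255.255)
  14.128.0.0/10 (14.128.0.0 - 14.191.255.255)
  14.139.0.0/17 (14.139.0.0 - 14.139.127.255)
  14.139.0.0/19 (14.139.0.0 - 14.139.31.255)
  14.139.16.0/21 (14.139.16.0 - 14.139.23.255)
Most specific is 14.139.16.0/21.

14.139.16.0/21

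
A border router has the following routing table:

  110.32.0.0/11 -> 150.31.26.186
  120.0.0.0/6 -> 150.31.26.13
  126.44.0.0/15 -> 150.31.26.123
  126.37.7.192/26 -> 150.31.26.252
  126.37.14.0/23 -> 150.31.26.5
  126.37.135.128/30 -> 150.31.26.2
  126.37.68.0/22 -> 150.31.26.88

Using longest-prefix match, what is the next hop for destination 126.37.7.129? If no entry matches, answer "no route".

no route

No entry's prefix contains 126.37.7.129; there is no default route.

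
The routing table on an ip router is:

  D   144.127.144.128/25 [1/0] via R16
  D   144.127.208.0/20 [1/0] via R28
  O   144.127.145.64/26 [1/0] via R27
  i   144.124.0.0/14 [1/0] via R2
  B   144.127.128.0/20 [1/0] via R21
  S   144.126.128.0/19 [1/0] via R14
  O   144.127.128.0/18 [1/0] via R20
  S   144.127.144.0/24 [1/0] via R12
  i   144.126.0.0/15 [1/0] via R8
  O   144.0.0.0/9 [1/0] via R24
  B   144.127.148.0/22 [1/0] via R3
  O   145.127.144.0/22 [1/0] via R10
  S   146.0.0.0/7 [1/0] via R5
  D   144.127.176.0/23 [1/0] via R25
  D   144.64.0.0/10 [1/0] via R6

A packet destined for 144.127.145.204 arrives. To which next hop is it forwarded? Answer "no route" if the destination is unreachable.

Routes whose prefix contains 144.127.145.204:
  144.0.0.0/9 (144.0.0.0 - 144.127.255.255) -> R24
  144.64.0.0/10 (144.64.0.0 - 144.127.255.255) -> R6
  144.124.0.0/14 (144.124.0.0 - 144.127.255.255) -> R2
  144.126.0.0/15 (144.126.0.0 - 144.127.255.255) -> R8
  144.127.128.0/18 (144.127.128.0 - 144.127.191.255) -> R20
More-specific entries that do NOT match:
  144.127.145.64/26 (144.127.145.64 - 144.127.145.127) does not contain 144.127.145.204
  144.127.144.128/25 (144.127.144.128 - 144.127.144.255) does not contain 144.127.145.204
  144.127.144.0/24 (144.127.144.0 - 144.127.144.255) does not contain 144.127.145.204
  144.127.176.0/23 (144.127.176.0 - 144.127.177.255) does not contain 144.127.145.204
  144.127.148.0/22 (144.127.148.0 - 144.127.151.255) does not contain 144.127.145.204
  145.127.144.0/22 (145.127.144.0 - 145.127.147.255) does not contain 144.127.145.204
  144.127.208.0/20 (144.127.208.0 - 144.127.223.255) does not contain 144.127.145.204
  144.127.128.0/20 (144.127.128.0 - 144.127.143.255) does not contain 144.127.145.204
  144.126.128.0/19 (144.126.128.0 - 144.126.159.255) does not contain 144.127.145.204
Longest matching prefix is /18 -> next hop R20.

R20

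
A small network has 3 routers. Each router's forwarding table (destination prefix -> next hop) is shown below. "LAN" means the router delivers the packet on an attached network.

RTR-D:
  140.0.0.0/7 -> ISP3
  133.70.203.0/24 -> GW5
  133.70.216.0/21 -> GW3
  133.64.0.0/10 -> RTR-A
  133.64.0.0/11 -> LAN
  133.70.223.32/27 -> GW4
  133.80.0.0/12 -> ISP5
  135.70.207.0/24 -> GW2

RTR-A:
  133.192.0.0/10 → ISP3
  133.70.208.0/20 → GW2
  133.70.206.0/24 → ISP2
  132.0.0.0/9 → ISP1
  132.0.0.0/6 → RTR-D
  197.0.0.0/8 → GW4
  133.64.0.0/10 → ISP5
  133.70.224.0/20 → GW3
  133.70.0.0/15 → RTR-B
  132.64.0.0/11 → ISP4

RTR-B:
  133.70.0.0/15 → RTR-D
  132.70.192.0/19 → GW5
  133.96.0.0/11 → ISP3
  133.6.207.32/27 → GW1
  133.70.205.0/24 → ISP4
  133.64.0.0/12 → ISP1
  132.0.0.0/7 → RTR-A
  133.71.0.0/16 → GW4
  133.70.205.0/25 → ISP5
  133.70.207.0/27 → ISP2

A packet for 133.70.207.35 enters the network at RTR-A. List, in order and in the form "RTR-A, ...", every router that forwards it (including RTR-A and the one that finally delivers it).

At RTR-A: longest match for 133.70.207.35 is 133.70.0.0/15 -> RTR-B
At RTR-B: longest match for 133.70.207.35 is 133.70.0.0/15 -> RTR-D
At RTR-D: longest match for 133.70.207.35 is 133.64.0.0/11 -> LAN

RTR-A, RTR-B, RTR-D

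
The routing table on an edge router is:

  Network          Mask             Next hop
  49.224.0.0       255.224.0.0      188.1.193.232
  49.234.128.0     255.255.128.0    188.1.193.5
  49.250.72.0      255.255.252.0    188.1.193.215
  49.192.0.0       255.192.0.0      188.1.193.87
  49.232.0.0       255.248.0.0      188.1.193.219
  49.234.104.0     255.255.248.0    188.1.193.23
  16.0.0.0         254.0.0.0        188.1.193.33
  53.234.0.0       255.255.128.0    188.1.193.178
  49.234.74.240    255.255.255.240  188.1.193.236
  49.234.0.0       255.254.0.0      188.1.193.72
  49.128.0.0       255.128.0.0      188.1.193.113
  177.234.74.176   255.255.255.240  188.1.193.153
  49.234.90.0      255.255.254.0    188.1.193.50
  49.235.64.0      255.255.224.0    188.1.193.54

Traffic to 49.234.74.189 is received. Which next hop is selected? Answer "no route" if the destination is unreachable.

188.1.193.72

Routes whose prefix contains 49.234.74.189:
  49.128.0.0/9 (49.128.0.0 - 49.255.255.255) -> 188.1.193.113
  49.192.0.0/10 (49.192.0.0 - 49.255.255.255) -> 188.1.193.87
  49.224.0.0/11 (49.224.0.0 - 49.255.255.255) -> 188.1.193.232
  49.232.0.0/13 (49.232.0.0 - 49.239.255.255) -> 188.1.193.219
  49.234.0.0/15 (49.234.0.0 - 49.235.255.255) -> 188.1.193.72
More-specific entries that do NOT match:
  49.234.74.240/28 (49.234.74.240 - 49.234.74.255) does not contain 49.234.74.189
  177.234.74.176/28 (177.234.74.176 - 177.234.74.191) does not contain 49.234.74.189
  49.234.90.0/23 (49.234.90.0 - 49.234.91.255) does not contain 49.234.74.189
  49.250.72.0/22 (49.250.72.0 - 49.250.75.255) does not contain 49.234.74.189
  49.234.104.0/21 (49.234.104.0 - 49.234.111.255) does not contain 49.234.74.189
  49.235.64.0/19 (49.235.64.0 - 49.235.95.255) does not contain 49.234.74.189
  49.234.128.0/17 (49.234.128.0 - 49.234.255.255) does not contain 49.234.74.189
  53.234.0.0/17 (53.234.0.0 - 53.234.127.255) does not contain 49.234.74.189
Longest matching prefix is /15 -> next hop 188.1.193.72.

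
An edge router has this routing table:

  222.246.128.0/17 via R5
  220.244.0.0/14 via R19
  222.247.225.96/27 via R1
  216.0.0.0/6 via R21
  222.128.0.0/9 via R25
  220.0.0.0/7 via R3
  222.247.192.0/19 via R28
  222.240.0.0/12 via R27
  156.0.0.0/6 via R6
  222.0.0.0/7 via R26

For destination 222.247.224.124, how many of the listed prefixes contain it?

3

Prefixes containing 222.247.224.124:
  222.0.0.0/7 (222.0.0.0 - 223.255.255.255)
  222.128.0.0/9 (222.128.0.0 - 222.255.255.255)
  222.240.0.0/12 (222.240.0.0 - 222.255.255.255)
Total matching entries: 3.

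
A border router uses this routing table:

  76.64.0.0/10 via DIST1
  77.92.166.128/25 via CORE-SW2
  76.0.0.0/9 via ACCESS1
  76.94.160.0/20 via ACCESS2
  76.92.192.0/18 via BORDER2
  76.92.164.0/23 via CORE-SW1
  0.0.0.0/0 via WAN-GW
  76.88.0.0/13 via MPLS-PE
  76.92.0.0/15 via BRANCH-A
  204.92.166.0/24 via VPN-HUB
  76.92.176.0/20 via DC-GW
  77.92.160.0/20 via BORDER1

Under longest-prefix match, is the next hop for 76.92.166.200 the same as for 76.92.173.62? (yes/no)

76.92.166.200: longest match 76.92.0.0/15 -> BRANCH-A
76.92.173.62: longest match 76.92.0.0/15 -> BRANCH-A

yes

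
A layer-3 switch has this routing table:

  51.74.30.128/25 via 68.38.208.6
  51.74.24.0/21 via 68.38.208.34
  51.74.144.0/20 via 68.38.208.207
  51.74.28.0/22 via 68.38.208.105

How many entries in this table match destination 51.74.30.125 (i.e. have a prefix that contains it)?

Prefixes containing 51.74.30.125:
  51.74.24.0/21 (51.74.24.0 - 51.74.31.255)
  51.74.28.0/22 (51.74.28.0 - 51.74.31.255)
Total matching entries: 2.

2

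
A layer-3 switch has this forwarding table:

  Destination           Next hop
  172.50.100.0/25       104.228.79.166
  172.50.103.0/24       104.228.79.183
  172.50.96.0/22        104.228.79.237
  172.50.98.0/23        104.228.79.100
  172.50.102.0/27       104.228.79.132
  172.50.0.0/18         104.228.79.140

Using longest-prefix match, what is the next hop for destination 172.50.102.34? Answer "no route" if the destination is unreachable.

No entry's prefix contains 172.50.102.34; there is no default route.

no route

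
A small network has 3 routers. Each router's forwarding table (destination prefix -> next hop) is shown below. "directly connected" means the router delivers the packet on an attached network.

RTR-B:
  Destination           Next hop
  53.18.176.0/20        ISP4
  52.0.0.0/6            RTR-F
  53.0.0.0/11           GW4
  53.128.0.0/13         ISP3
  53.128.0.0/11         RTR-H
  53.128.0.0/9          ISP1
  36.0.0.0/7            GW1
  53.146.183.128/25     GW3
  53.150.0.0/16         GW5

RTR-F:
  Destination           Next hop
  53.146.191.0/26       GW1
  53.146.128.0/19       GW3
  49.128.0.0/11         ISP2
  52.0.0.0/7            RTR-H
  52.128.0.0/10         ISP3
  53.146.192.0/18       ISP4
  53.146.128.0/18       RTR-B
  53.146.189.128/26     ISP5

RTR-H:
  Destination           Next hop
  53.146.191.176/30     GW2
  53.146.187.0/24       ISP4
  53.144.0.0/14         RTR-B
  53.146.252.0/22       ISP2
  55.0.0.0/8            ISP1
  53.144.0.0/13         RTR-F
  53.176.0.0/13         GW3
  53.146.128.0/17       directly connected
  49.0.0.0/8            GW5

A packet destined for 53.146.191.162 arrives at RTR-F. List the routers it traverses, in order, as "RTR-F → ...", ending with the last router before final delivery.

At RTR-F: longest match for 53.146.191.162 is 53.146.128.0/18 -> RTR-B
At RTR-B: longest match for 53.146.191.162 is 53.128.0.0/11 -> RTR-H
At RTR-H: longest match for 53.146.191.162 is 53.146.128.0/17 -> directly connected

RTR-F → RTR-B → RTR-H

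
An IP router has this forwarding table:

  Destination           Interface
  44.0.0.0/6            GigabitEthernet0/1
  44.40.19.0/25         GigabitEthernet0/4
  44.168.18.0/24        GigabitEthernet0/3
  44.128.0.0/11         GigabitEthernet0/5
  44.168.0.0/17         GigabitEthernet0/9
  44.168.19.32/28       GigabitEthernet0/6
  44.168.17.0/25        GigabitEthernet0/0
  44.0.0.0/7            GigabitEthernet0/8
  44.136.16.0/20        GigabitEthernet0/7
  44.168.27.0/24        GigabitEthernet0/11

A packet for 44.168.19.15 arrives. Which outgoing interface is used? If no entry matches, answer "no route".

Routes whose prefix contains 44.168.19.15:
  44.0.0.0/6 (44.0.0.0 - 47.255.255.255) -> GigabitEthernet0/1
  44.0.0.0/7 (44.0.0.0 - 45.255.255.255) -> GigabitEthernet0/8
  44.168.0.0/17 (44.168.0.0 - 44.168.127.255) -> GigabitEthernet0/9
More-specific entries that do NOT match:
  44.168.19.32/28 (44.168.19.32 - 44.168.19.47) does not contain 44.168.19.15
  44.40.19.0/25 (44.40.19.0 - 44.40.19.127) does not contain 44.168.19.15
  44.168.17.0/25 (44.168.17.0 - 44.168.17.127) does not contain 44.168.19.15
  44.168.18.0/24 (44.168.18.0 - 44.168.18.255) does not contain 44.168.19.15
  44.168.27.0/24 (44.168.27.0 - 44.168.27.255) does not contain 44.168.19.15
  44.136.16.0/20 (44.136.16.0 - 44.136.31.255) does not contain 44.168.19.15
Longest matching prefix is /17 -> interface GigabitEthernet0/9.

GigabitEthernet0/9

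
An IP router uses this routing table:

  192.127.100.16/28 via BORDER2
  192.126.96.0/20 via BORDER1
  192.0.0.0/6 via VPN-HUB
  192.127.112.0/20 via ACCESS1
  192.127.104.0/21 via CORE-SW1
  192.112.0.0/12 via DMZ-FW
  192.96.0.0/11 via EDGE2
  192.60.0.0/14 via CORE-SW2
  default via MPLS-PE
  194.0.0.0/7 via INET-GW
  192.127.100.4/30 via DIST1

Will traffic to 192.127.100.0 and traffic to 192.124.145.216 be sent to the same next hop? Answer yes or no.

192.127.100.0: longest match 192.112.0.0/12 -> DMZ-FW
192.124.145.216: longest match 192.112.0.0/12 -> DMZ-FW

yes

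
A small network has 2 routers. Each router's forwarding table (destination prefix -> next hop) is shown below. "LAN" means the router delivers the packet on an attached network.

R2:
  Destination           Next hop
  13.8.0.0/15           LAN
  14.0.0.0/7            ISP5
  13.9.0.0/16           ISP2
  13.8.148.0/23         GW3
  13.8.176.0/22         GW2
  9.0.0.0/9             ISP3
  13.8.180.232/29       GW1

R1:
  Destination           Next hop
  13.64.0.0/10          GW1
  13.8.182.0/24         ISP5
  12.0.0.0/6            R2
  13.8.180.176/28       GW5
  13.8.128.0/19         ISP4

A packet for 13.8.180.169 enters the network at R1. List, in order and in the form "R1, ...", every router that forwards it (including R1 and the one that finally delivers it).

R1, R2

At R1: longest match for 13.8.180.169 is 12.0.0.0/6 -> R2
At R2: longest match for 13.8.180.169 is 13.8.0.0/15 -> LAN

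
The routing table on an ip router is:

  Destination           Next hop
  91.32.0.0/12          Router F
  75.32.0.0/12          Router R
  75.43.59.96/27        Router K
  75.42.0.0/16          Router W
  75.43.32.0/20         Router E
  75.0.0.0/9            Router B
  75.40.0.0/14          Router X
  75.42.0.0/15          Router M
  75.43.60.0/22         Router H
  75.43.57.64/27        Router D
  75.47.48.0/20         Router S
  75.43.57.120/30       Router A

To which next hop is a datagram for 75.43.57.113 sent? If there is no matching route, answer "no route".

Router M

Routes whose prefix contains 75.43.57.113:
  75.0.0.0/9 (75.0.0.0 - 75.127.255.255) -> Router B
  75.32.0.0/12 (75.32.0.0 - 75.47.255.255) -> Router R
  75.40.0.0/14 (75.40.0.0 - 75.43.255.255) -> Router X
  75.42.0.0/15 (75.42.0.0 - 75.43.255.255) -> Router M
More-specific entries that do NOT match:
  75.43.57.120/30 (75.43.57.120 - 75.43.57.123) does not contain 75.43.57.113
  75.43.59.96/27 (75.43.59.96 - 75.43.59.127) does not contain 75.43.57.113
  75.43.57.64/27 (75.43.57.64 - 75.43.57.95) does not contain 75.43.57.113
  75.43.60.0/22 (75.43.60.0 - 75.43.63.255) does not contain 75.43.57.113
  75.43.32.0/20 (75.43.32.0 - 75.43.47.255) does not contain 75.43.57.113
  75.47.48.0/20 (75.47.48.0 - 75.47.63.255) does not contain 75.43.57.113
  75.42.0.0/16 (75.42.0.0 - 75.42.255.255) does not contain 75.43.57.113
Longest matching prefix is /15 -> next hop Router M.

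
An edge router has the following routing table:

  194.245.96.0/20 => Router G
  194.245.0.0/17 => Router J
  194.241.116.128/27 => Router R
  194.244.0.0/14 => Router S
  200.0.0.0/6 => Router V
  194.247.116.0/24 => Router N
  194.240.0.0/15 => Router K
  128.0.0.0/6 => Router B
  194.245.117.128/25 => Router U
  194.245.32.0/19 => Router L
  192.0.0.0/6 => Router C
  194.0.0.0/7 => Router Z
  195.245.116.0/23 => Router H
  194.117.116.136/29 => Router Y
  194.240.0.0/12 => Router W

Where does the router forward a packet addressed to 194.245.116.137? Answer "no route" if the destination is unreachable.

Routes whose prefix contains 194.245.116.137:
  192.0.0.0/6 (192.0.0.0 - 195.255.255.255) -> Router C
  194.0.0.0/7 (194.0.0.0 - 195.255.255.255) -> Router Z
  194.240.0.0/12 (194.240.0.0 - 194.255.255.255) -> Router W
  194.244.0.0/14 (194.244.0.0 - 194.247.255.255) -> Router S
  194.245.0.0/17 (194.245.0.0 - 194.245.127.255) -> Router J
More-specific entries that do NOT match:
  194.117.116.136/29 (194.117.116.136 - 194.117.116.143) does not contain 194.245.116.137
  194.241.116.128/27 (194.241.116.128 - 194.241.116.159) does not contain 194.245.116.137
  194.245.117.128/25 (194.245.117.128 - 194.245.117.255) does not contain 194.245.116.137
  194.247.116.0/24 (194.247.116.0 - 194.247.116.255) does not contain 194.245.116.137
  195.245.116.0/23 (195.245.116.0 - 195.245.117.255) does not contain 194.245.116.137
  194.245.96.0/20 (194.245.96.0 - 194.245.111.255) does not contain 194.245.116.137
  194.245.32.0/19 (194.245.32.0 - 194.245.63.255) does not contain 194.245.116.137
Longest matching prefix is /17 -> next hop Router J.

Router J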